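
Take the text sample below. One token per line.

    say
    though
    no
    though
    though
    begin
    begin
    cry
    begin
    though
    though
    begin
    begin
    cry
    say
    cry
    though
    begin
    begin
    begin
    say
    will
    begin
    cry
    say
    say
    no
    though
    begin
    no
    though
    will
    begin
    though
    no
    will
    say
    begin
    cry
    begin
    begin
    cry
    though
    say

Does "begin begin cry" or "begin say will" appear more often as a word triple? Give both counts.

"begin begin cry": 3 occurrences
"begin say will": 1 occurrence

"begin begin cry" (3 vs 1)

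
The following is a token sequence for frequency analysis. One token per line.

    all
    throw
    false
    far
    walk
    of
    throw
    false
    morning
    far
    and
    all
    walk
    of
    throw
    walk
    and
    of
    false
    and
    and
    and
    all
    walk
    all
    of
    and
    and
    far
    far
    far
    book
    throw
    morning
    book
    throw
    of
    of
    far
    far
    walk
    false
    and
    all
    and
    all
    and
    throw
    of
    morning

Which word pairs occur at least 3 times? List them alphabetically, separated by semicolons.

Bigram counts meeting the condition (at least 3 times):
  and all: 4
  and and: 3
  far far: 3

and all; and and; far far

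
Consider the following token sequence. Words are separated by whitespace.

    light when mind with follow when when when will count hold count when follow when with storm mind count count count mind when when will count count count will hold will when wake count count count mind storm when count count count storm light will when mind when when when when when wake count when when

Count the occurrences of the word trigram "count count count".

Scanning the 54 overlapping trigram windows for "count count count":
  position 19–21: count count count
  position 26–28: count count count
  position 34–36: count count count
  position 40–42: count count count

4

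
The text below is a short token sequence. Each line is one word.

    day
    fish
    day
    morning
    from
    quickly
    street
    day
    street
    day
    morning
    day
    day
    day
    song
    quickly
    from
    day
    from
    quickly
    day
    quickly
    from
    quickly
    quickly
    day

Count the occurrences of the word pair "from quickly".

Scanning the 25 overlapping bigram windows for "from quickly":
  position 5–6: from quickly
  position 19–20: from quickly
  position 23–24: from quickly

3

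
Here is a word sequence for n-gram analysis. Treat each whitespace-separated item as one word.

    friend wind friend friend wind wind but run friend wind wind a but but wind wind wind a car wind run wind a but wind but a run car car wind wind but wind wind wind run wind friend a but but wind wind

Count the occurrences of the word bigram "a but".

Scanning the 43 overlapping bigram windows for "a but":
  position 12–13: a but
  position 23–24: a but
  position 40–41: a but

3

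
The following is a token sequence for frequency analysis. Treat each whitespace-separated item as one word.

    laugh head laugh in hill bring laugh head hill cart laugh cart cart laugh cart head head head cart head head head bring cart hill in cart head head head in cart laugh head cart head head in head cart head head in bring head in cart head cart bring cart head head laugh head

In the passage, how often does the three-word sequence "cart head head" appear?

6

Scanning the 53 overlapping trigram windows for "cart head head":
  position 15–17: cart head head
  position 19–21: cart head head
  position 27–29: cart head head
  position 35–37: cart head head
  position 40–42: cart head head
  position 51–53: cart head head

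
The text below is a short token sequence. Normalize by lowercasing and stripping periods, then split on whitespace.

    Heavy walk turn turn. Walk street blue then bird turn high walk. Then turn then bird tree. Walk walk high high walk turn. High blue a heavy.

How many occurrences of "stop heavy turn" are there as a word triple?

0

Scanning the 25 overlapping trigram windows for "stop heavy turn":
  (none found)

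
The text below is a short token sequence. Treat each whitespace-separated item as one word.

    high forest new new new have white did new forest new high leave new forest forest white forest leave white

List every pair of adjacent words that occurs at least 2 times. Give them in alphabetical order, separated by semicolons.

Bigram counts meeting the condition (at least 2 times):
  forest new: 2
  new forest: 2
  new new: 2

forest new; new forest; new new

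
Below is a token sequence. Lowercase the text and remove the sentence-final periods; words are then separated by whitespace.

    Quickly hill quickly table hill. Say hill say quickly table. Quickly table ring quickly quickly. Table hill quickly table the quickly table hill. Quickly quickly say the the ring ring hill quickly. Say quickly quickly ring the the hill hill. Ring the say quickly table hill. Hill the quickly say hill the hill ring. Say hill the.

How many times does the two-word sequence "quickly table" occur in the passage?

7

Scanning the 56 overlapping bigram windows for "quickly table":
  position 3–4: quickly table
  position 9–10: quickly table
  position 11–12: quickly table
  position 15–16: quickly table
  position 18–19: quickly table
  position 21–22: quickly table
  position 44–45: quickly table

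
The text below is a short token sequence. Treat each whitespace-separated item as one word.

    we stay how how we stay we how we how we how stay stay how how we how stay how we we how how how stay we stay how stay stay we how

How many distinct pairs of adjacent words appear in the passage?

33 tokens → 32 bigram windows in total.
Repeated bigrams (each contributes count−1 duplicates):
  we how: 6
  how we: 5
  how how: 4
  how stay: 4
  stay how: 4
  stay we: 3
  we stay: 3
  stay stay: 2
23 duplicate windows → 32 − 23 = 9 distinct.

9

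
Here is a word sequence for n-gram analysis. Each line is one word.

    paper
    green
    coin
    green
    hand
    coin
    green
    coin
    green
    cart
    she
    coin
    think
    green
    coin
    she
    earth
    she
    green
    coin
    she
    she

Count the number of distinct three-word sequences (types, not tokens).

22 tokens → 20 trigram windows in total.
Repeated trigrams (each contributes count−1 duplicates):
  green coin green: 2
  green coin she: 2
2 duplicate windows → 20 − 2 = 18 distinct.

18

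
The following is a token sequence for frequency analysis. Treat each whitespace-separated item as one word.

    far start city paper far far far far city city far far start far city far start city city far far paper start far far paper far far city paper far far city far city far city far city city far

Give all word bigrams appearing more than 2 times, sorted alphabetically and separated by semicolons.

city city; city far; far city; far far; far start; paper far

Bigram counts meeting the condition (more than 2 times):
  city city: 3
  city far: 7
  far city: 7
  far far: 8
  far start: 3
  paper far: 3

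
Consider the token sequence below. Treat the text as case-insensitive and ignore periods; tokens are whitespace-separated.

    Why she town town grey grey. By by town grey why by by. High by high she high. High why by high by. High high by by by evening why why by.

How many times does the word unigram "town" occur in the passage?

Scanning the 32 tokens for "town":
  position 3: town
  position 4: town
  position 9: town

3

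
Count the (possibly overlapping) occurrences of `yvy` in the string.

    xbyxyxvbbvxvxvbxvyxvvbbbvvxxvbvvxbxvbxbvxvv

0

Sliding a length-3 window over the 43 characters (41 positions):
  (no match at any position)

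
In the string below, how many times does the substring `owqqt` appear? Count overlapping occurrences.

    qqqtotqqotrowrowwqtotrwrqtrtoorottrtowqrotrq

Sliding a length-5 window over the 44 characters (40 positions):
  (no match at any position)

0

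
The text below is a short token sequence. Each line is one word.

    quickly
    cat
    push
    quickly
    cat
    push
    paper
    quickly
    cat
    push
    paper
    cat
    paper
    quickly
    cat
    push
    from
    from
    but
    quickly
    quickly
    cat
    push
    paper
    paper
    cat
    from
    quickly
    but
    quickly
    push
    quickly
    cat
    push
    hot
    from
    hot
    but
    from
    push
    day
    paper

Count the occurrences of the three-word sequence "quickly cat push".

6

Scanning the 40 overlapping trigram windows for "quickly cat push":
  position 1–3: quickly cat push
  position 4–6: quickly cat push
  position 8–10: quickly cat push
  position 14–16: quickly cat push
  position 21–23: quickly cat push
  position 32–34: quickly cat push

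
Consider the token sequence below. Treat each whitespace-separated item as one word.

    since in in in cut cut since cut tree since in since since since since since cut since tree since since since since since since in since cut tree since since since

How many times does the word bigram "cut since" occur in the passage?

Scanning the 31 overlapping bigram windows for "cut since":
  position 6–7: cut since
  position 17–18: cut since

2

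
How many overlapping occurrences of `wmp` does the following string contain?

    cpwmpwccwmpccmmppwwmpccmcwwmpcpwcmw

Sliding a length-3 window over the 35 characters (33 positions):
  position 3–5: wmp
  position 9–11: wmp
  position 19–21: wmp
  position 27–29: wmp

4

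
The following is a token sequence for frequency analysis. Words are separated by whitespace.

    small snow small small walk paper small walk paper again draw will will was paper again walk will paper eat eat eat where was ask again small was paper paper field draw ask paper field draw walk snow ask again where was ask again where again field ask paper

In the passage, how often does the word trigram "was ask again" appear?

2

Scanning the 47 overlapping trigram windows for "was ask again":
  position 24–26: was ask again
  position 42–44: was ask again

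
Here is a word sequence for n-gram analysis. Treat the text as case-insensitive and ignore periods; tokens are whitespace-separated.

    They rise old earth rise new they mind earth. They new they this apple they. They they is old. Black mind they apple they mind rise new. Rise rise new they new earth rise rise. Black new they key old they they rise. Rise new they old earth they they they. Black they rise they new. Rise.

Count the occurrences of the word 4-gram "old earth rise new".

Scanning the 54 overlapping 4-gram windows for "old earth rise new":
  position 3–6: old earth rise new

1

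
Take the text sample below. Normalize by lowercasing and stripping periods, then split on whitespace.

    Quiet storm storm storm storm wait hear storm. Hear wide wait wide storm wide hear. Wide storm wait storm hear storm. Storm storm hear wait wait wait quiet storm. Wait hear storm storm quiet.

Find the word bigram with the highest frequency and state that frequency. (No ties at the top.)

"storm storm", 6 times

Bigram frequencies (highest first):
  storm storm: 6
  storm wait: 3
  hear storm: 3
  storm hear: 3
  quiet storm: 2
  wait hear: 2
  … (11 more, each ≤ 2)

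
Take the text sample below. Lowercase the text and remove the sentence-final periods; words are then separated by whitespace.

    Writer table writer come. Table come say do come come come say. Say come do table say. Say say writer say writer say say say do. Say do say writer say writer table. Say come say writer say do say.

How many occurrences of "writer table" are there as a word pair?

2

Scanning the 39 overlapping bigram windows for "writer table":
  position 1–2: writer table
  position 32–33: writer table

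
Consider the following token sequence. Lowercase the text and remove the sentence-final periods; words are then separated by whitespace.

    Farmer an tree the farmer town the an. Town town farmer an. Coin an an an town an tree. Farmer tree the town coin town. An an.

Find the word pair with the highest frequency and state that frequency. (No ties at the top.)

"an an", 3 times

Bigram frequencies (highest first):
  an an: 3
  farmer an: 2
  an tree: 2
  tree the: 2
  an town: 2
  town an: 2
  … (13 more, each ≤ 1)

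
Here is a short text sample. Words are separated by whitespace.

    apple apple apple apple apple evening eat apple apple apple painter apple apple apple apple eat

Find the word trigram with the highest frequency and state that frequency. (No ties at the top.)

Trigram frequencies (highest first):
  apple apple apple: 6
  apple apple evening: 1
  apple evening eat: 1
  evening eat apple: 1
  eat apple apple: 1
  apple apple painter: 1
  … (3 more, each ≤ 1)

"apple apple apple", 6 times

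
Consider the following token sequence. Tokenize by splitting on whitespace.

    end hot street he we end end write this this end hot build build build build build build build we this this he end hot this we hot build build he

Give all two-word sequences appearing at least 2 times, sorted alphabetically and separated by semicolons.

build build; end hot; hot build; this this

Bigram counts meeting the condition (at least 2 times):
  build build: 7
  end hot: 3
  hot build: 2
  this this: 2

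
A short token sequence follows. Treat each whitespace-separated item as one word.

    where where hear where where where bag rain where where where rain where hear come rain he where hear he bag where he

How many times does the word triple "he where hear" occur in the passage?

1

Scanning the 21 overlapping trigram windows for "he where hear":
  position 17–19: he where hear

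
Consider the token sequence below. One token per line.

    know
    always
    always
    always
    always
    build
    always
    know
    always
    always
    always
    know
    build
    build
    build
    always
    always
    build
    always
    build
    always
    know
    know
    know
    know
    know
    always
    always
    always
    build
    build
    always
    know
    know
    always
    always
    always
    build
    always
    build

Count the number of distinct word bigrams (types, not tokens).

40 tokens → 39 bigram windows in total.
Repeated bigrams (each contributes count−1 duplicates):
  always always: 10
  always build: 6
  build always: 6
  know know: 5
  always know: 4
  know always: 4
  build build: 3
31 duplicate windows → 39 − 31 = 8 distinct.

8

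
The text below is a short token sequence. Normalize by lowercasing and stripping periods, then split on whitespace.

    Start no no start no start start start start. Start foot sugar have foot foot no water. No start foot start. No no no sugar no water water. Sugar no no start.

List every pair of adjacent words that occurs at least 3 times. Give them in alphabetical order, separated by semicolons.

no no; no start; start no; start start

Bigram counts meeting the condition (at least 3 times):
  no no: 4
  no start: 4
  start no: 3
  start start: 4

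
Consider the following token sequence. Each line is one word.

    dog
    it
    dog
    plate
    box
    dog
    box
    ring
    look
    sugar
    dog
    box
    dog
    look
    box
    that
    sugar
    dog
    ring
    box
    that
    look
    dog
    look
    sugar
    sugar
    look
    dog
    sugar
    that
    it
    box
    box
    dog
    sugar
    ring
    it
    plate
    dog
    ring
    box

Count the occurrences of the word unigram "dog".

10

Scanning the 41 tokens for "dog":
  position 1: dog
  position 3: dog
  position 6: dog
  position 11: dog
  position 13: dog
  position 18: dog
  position 23: dog
  position 28: dog
  position 34: dog
  position 39: dog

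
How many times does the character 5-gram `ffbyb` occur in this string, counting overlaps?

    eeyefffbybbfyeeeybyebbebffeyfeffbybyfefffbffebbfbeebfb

Sliding a length-5 window over the 54 characters (50 positions):
  position 6–10: ffbyb
  position 31–35: ffbyb

2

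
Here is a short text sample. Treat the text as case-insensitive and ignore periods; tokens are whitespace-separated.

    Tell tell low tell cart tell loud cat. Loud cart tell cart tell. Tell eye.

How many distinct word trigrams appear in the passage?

12

15 tokens → 13 trigram windows in total.
Repeated trigrams (each contributes count−1 duplicates):
  tell cart tell: 2
1 duplicate windows → 13 − 1 = 12 distinct.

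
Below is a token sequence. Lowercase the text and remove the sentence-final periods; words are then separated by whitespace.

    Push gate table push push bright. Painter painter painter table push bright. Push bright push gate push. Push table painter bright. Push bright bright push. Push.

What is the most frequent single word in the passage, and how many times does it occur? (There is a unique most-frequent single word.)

Unigram frequencies (highest first):
  push: 11
  bright: 6
  painter: 4
  table: 3
  gate: 2

"push", 11 times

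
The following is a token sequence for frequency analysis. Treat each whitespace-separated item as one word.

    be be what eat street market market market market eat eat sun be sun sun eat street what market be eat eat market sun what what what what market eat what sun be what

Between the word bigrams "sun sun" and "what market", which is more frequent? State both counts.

"sun sun": 1 occurrence
"what market": 2 occurrences

"what market" (2 vs 1)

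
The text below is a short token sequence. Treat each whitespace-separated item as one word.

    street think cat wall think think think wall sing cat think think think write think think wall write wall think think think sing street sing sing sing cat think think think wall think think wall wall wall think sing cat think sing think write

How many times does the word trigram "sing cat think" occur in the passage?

3

Scanning the 42 overlapping trigram windows for "sing cat think":
  position 9–11: sing cat think
  position 27–29: sing cat think
  position 39–41: sing cat think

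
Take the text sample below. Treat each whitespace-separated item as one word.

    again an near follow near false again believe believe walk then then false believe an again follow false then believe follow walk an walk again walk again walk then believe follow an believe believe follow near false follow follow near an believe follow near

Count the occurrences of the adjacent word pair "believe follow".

Scanning the 43 overlapping bigram windows for "believe follow":
  position 20–21: believe follow
  position 30–31: believe follow
  position 34–35: believe follow
  position 42–43: believe follow

4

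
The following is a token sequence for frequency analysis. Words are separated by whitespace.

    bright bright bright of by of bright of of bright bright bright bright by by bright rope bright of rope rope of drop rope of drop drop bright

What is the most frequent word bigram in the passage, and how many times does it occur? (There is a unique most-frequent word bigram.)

"bright bright", 5 times

Bigram frequencies (highest first):
  bright bright: 5
  bright of: 3
  of bright: 2
  rope of: 2
  of drop: 2
  of by: 1
  … (12 more, each ≤ 1)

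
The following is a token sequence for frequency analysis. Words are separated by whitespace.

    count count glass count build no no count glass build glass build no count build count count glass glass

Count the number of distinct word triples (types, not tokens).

19 tokens → 17 trigram windows in total.
Repeated trigrams (each contributes count−1 duplicates):
  count count glass: 2
1 duplicate windows → 17 − 1 = 16 distinct.

16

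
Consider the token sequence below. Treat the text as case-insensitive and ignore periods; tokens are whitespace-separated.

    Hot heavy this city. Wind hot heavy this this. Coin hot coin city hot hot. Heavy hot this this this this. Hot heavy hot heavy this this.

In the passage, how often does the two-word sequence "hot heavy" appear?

Scanning the 26 overlapping bigram windows for "hot heavy":
  position 1–2: hot heavy
  position 6–7: hot heavy
  position 15–16: hot heavy
  position 22–23: hot heavy
  position 24–25: hot heavy

5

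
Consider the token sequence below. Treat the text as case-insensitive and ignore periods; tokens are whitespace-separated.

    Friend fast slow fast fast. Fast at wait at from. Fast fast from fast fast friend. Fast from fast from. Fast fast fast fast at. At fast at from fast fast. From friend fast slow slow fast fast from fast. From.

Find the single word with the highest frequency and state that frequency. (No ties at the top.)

Unigram frequencies (highest first):
  fast: 21
  from: 8
  at: 5
  friend: 3
  slow: 3
  wait: 1

"fast", 21 times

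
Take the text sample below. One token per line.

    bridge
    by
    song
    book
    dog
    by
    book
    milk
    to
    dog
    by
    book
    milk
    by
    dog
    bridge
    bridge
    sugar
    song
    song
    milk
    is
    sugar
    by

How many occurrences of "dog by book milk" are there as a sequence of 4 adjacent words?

Scanning the 21 overlapping 4-gram windows for "dog by book milk":
  position 5–8: dog by book milk
  position 10–13: dog by book milk

2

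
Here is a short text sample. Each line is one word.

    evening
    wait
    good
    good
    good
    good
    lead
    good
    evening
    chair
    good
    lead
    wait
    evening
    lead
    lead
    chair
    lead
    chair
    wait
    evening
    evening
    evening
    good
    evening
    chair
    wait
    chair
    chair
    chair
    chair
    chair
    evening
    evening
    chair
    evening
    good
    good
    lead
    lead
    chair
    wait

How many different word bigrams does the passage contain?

42 tokens → 41 bigram windows in total.
Repeated bigrams (each contributes count−1 duplicates):
  chair chair: 4
  good good: 4
  chair wait: 3
  evening chair: 3
  evening evening: 3
  good lead: 3
  lead chair: 3
  chair evening: 2
  … (4 more repeated)
21 duplicate windows → 41 − 21 = 20 distinct.

20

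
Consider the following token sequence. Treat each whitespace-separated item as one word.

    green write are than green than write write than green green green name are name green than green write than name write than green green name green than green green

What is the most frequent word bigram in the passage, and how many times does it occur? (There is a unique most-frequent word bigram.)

"than green", 5 times

Bigram frequencies (highest first):
  than green: 5
  green green: 4
  green than: 3
  write than: 3
  green write: 2
  green name: 2
  … (9 more, each ≤ 2)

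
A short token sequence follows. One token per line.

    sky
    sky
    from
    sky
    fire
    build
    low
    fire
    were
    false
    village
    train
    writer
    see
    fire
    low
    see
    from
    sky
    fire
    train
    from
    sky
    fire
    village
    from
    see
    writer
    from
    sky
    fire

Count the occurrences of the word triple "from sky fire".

4

Scanning the 29 overlapping trigram windows for "from sky fire":
  position 3–5: from sky fire
  position 18–20: from sky fire
  position 22–24: from sky fire
  position 29–31: from sky fire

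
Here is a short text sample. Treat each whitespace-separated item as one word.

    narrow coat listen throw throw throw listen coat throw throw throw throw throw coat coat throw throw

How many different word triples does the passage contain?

17 tokens → 15 trigram windows in total.
Repeated trigrams (each contributes count−1 duplicates):
  throw throw throw: 4
  coat throw throw: 2
4 duplicate windows → 15 − 4 = 11 distinct.

11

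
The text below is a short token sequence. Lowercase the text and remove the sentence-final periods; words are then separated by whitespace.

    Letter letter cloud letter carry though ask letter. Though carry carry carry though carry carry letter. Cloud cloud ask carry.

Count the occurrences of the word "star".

Scanning the 20 tokens for "star":
  (none found)

0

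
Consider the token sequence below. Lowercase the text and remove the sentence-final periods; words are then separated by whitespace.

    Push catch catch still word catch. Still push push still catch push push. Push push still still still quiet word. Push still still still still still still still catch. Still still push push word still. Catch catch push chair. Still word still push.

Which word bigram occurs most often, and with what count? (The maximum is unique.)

Bigram frequencies (highest first):
  still still: 9
  push push: 5
  catch still: 3
  still push: 3
  push still: 3
  still catch: 3
  … (12 more, each ≤ 2)

"still still", 9 times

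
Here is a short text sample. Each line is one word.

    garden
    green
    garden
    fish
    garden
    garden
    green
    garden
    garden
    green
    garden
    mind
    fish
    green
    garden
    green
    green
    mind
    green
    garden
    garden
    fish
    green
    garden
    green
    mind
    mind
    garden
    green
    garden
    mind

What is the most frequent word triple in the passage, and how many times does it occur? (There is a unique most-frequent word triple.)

Trigram frequencies (highest first):
  garden green garden: 4
  garden garden green: 2
  green garden garden: 2
  green garden mind: 2
  fish green garden: 2
  green garden green: 2
  … (15 more, each ≤ 1)

"garden green garden", 4 times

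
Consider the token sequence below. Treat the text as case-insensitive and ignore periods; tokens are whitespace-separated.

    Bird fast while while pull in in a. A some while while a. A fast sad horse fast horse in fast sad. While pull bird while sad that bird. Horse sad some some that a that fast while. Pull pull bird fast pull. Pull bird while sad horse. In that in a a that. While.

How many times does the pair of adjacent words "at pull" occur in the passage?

Scanning the 54 overlapping bigram windows for "at pull":
  (none found)

0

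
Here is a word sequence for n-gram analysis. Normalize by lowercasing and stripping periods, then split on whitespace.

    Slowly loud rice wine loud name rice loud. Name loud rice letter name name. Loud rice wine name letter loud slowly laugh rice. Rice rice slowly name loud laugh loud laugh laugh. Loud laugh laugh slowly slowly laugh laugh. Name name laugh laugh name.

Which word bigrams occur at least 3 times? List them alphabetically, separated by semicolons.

laugh laugh; loud laugh; loud rice; name loud

Bigram counts meeting the condition (at least 3 times):
  laugh laugh: 4
  loud laugh: 3
  loud rice: 3
  name loud: 3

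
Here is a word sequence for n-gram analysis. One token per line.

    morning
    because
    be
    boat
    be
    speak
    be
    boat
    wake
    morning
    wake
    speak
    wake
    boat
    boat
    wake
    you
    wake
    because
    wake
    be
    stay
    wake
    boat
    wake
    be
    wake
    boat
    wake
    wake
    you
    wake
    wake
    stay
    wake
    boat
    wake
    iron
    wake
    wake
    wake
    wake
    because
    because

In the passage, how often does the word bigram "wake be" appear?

2

Scanning the 43 overlapping bigram windows for "wake be":
  position 20–21: wake be
  position 25–26: wake be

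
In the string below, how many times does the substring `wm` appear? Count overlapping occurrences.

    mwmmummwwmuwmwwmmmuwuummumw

4

Sliding a length-2 window over the 27 characters (26 positions):
  position 2–3: wm
  position 9–10: wm
  position 12–13: wm
  position 15–16: wm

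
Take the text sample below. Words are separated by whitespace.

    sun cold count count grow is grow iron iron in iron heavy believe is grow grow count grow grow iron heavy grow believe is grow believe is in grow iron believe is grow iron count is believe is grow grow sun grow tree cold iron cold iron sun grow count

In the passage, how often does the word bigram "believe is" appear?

Scanning the 49 overlapping bigram windows for "believe is":
  position 13–14: believe is
  position 23–24: believe is
  position 26–27: believe is
  position 31–32: believe is
  position 37–38: believe is

5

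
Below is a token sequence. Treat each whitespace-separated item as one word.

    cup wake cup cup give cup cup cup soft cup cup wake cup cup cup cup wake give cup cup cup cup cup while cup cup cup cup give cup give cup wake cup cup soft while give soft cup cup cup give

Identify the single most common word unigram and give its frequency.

Unigram frequencies (highest first):
  cup: 28
  give: 6
  wake: 4
  soft: 3
  while: 2

"cup", 28 times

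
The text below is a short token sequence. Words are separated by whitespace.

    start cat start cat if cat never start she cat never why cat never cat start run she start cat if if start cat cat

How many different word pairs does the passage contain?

17

25 tokens → 24 bigram windows in total.
Repeated bigrams (each contributes count−1 duplicates):
  start cat: 4
  cat never: 3
  cat if: 2
  cat start: 2
7 duplicate windows → 24 − 7 = 17 distinct.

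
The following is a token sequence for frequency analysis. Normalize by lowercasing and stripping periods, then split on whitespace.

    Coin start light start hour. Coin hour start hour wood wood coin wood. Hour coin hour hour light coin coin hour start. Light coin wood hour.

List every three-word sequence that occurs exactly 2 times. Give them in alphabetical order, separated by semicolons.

Trigram counts meeting the condition (exactly 2 times):
  coin hour start: 2
  coin wood hour: 2
  hour coin hour: 2

coin hour start; coin wood hour; hour coin hour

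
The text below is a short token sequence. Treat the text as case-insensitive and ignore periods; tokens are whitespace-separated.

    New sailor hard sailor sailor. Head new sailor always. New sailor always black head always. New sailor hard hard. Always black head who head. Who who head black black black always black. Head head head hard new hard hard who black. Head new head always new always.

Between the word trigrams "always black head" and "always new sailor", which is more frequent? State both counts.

"always black head": 3 occurrences
"always new sailor": 2 occurrences

"always black head" (3 vs 2)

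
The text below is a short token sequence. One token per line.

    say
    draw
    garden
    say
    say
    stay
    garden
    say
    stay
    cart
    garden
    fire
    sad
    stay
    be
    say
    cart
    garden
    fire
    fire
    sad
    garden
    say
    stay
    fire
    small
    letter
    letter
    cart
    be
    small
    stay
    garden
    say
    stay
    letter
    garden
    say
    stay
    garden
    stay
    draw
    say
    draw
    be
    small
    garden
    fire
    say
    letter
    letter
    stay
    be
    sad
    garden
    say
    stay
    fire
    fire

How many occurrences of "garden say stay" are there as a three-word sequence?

Scanning the 57 overlapping trigram windows for "garden say stay":
  position 7–9: garden say stay
  position 22–24: garden say stay
  position 33–35: garden say stay
  position 37–39: garden say stay
  position 55–57: garden say stay

5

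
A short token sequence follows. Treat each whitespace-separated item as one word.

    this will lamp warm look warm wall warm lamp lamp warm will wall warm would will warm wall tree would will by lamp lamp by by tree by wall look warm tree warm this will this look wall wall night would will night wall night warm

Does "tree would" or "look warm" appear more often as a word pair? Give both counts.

"tree would": 1 occurrence
"look warm": 2 occurrences

"look warm" (2 vs 1)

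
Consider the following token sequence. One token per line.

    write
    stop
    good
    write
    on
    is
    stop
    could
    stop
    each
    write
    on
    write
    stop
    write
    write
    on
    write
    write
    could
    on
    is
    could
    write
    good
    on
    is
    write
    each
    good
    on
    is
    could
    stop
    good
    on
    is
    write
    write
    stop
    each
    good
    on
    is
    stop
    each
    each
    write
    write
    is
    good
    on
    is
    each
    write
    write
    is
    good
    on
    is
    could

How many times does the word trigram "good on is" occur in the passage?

6

Scanning the 59 overlapping trigram windows for "good on is":
  position 25–27: good on is
  position 30–32: good on is
  position 35–37: good on is
  position 42–44: good on is
  position 51–53: good on is
  position 58–60: good on is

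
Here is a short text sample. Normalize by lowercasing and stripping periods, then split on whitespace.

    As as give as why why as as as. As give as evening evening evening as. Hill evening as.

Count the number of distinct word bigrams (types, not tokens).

11

19 tokens → 18 bigram windows in total.
Repeated bigrams (each contributes count−1 duplicates):
  as as: 4
  as give: 2
  evening as: 2
  evening evening: 2
  give as: 2
7 duplicate windows → 18 − 7 = 11 distinct.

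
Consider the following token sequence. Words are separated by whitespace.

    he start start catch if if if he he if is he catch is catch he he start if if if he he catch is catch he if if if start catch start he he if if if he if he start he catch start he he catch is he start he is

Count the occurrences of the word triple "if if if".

Scanning the 51 overlapping trigram windows for "if if if":
  position 5–7: if if if
  position 19–21: if if if
  position 28–30: if if if
  position 36–38: if if if

4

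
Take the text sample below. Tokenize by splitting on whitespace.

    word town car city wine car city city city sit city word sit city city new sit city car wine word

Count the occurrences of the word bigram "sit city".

3

Scanning the 20 overlapping bigram windows for "sit city":
  position 10–11: sit city
  position 13–14: sit city
  position 17–18: sit city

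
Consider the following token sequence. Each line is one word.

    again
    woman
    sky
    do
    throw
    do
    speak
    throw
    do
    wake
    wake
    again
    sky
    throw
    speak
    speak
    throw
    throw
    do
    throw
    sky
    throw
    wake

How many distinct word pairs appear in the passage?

17

23 tokens → 22 bigram windows in total.
Repeated bigrams (each contributes count−1 duplicates):
  throw do: 3
  do throw: 2
  sky throw: 2
  speak throw: 2
5 duplicate windows → 22 − 5 = 17 distinct.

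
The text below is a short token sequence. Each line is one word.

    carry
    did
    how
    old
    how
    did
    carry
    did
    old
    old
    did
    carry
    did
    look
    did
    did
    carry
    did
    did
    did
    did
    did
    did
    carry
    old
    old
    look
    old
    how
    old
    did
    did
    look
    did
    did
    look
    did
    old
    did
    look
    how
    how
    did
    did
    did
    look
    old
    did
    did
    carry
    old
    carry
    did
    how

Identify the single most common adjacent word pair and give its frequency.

"did did", 11 times

Bigram frequencies (highest first):
  did did: 11
  carry did: 5
  did carry: 5
  did look: 5
  old did: 4
  look did: 3
  … (12 more, each ≤ 2)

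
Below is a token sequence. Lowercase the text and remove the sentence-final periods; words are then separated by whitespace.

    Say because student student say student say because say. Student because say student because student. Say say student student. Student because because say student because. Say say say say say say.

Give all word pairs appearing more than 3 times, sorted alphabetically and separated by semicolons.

because say; say say; say student; student because

Bigram counts meeting the condition (more than 3 times):
  because say: 4
  say say: 6
  say student: 5
  student because: 4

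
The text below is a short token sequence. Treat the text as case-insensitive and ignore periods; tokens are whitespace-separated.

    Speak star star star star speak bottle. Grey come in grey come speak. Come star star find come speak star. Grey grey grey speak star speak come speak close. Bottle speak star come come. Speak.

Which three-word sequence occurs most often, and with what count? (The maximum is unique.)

Trigram frequencies (highest first):
  star star star: 2
  speak star star: 1
  star star speak: 1
  star speak bottle: 1
  speak bottle grey: 1
  bottle grey come: 1
  … (26 more, each ≤ 1)

"star star star", 2 times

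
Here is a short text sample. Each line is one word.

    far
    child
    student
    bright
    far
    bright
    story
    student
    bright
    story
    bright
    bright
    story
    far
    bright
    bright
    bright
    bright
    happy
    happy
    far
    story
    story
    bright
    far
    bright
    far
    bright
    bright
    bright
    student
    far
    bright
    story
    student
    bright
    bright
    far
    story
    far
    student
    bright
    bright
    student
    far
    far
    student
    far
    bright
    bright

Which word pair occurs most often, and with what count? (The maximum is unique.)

"bright bright", 9 times

Bigram frequencies (highest first):
  bright bright: 9
  far bright: 6
  student bright: 4
  bright far: 4
  bright story: 4
  student far: 3
  … (13 more, each ≤ 2)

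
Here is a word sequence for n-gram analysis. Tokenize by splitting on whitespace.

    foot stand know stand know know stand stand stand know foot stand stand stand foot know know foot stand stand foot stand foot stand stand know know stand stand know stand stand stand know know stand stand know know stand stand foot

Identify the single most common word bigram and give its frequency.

Bigram frequencies (highest first):
  stand stand: 11
  stand know: 7
  know stand: 6
  foot stand: 5
  know know: 5
  stand foot: 4
  … (2 more, each ≤ 2)

"stand stand", 11 times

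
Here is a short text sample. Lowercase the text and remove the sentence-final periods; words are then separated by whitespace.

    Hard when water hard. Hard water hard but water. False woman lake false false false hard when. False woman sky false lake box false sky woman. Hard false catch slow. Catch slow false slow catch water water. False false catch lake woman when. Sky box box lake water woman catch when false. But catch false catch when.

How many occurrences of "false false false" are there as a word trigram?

1

Scanning the 55 overlapping trigram windows for "false false false":
  position 13–15: false false false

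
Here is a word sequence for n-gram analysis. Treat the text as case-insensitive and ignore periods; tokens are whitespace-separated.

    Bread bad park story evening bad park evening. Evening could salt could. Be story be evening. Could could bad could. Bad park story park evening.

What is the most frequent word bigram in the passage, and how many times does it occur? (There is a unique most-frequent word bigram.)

"bad park", 3 times

Bigram frequencies (highest first):
  bad park: 3
  park story: 2
  park evening: 2
  evening could: 2
  could bad: 2
  bread bad: 1
  … (12 more, each ≤ 1)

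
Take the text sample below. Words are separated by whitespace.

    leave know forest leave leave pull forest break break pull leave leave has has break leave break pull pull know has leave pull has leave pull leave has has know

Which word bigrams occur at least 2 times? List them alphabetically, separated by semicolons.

Bigram counts meeting the condition (at least 2 times):
  break pull: 2
  has has: 2
  has leave: 2
  leave has: 2
  leave leave: 2
  leave pull: 3
  pull leave: 2

break pull; has has; has leave; leave has; leave leave; leave pull; pull leave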